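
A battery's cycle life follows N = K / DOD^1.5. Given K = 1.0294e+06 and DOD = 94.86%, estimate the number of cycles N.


DOD^1.5 = 923.9
N = K / DOD^1.5 = 1.0294e+06 / 923.9 = 1114

1114 cycles


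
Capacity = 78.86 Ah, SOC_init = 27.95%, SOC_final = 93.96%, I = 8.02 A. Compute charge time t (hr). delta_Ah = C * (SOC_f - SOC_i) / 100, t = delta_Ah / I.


Step 1: dSOC = 93.96% - 27.95% = 66.01%
Step 2: delta_Ah = 78.86 * 66.01 / 100 = 52.055 Ah
Step 3: t = 52.055 / 8.02 = 6.491 hr

6.491 hr


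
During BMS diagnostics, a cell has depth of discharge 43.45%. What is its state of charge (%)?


SOC = 100 - DOD = 100 - 43.45 = 56.55%

56.55%


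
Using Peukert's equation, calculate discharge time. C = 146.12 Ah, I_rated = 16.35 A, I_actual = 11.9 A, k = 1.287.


t_rated = C / I_rated = 146.12 / 16.35 = 8.937 hr
(I_rated/I)^k = (1.3739)^1.287 = 1.505
t = t_rated * (I_rated/I)^k = 8.937 * 1.505 = 13.45 hr

13.45 hr


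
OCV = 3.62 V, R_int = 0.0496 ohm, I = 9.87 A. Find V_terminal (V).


IR drop = 9.87 * 0.0496 = 0.48955 V
V = 3.62 - 0.48955 = 3.130 V

3.130 V


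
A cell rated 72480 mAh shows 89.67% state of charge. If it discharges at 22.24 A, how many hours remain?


Convert: C_total = 72480 mAh = 72.48 Ah
Step 1: remaining = SOC/100 * C_total = 89.67/100 * 72.48 = 64.993 Ah
Step 2: t = remaining / I = 64.993 / 22.24 = 2.922 hr

2.922 hr


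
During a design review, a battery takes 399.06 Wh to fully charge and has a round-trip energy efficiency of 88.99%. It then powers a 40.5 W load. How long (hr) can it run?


Step 1: E_discharge = eta/100 * E_charge = 88.99/100 * 399.06 = 355.12 Wh
Step 2: t = E_discharge / P = 355.12 / 40.5 = 8.768 hr

8.768 hr


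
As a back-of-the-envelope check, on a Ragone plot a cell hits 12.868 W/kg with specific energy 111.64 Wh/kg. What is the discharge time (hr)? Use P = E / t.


t = E / P = 111.64 / 12.868 = 8.676 hr

8.676 hr


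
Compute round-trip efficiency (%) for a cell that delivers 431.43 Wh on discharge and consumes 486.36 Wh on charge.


eta_e = E_dis / E_chg * 100 = 431.43 / 486.36 * 100 = 88.71%

88.71%


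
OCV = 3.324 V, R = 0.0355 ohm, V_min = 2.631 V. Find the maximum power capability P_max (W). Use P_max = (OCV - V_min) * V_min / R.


dV = OCV - V_min = 0.693 V (so I_max = dV / R)
P_max = dV * V_min / R = 0.693 * 2.631 / 0.0355 = 51.36 W

51.36 W


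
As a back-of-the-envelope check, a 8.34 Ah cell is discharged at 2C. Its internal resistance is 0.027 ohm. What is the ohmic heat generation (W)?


Step 1: I = C_rate * capacity = 2 * 8.34 = 16.68 A
Step 2: Q = I^2 * R = 16.68^2 * 0.027 = 278.22 * 0.027 = 7.512 W

7.512 W


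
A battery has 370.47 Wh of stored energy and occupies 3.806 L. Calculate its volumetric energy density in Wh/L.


ED = E / V = 370.47 / 3.806 = 97.34 Wh/L

97.34 Wh/L


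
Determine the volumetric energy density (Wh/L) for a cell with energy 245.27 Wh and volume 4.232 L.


ED = E / V = 245.27 / 4.232 = 57.96 Wh/L

57.96 Wh/L


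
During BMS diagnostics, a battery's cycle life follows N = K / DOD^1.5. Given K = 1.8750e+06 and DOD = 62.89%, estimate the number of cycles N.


DOD^1.5 = 498.74
N = K / DOD^1.5 = 1.8750e+06 / 498.74 = 3759

3759 cycles


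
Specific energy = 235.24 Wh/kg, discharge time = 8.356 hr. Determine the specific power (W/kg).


Specific power = 235.24 Wh/kg / 8.356 hr = 28.15 W/kg

28.15 W/kg


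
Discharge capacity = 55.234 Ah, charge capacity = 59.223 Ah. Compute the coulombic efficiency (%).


Coulombic efficiency = 55.234/59.223 * 100% = 93.26%

93.26%


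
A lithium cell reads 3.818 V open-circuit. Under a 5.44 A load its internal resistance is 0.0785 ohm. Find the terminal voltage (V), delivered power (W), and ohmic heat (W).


Step 1: V_terminal = OCV - I*R = 3.818 - 5.44 * 0.0785 = 3.391 V
Step 2: P_out = V_terminal * I = 3.391 * 5.44 = 18.45 W
Step 3: Q = I^2 * R = 5.44^2 * 0.0785 = 2.323 W

V=3.391 V, P=18.45 W, Q=2.323 W


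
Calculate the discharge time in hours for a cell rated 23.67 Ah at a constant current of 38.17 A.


Runtime = 23.67 Ah / 38.17 A = 0.6201 hr

0.6201 hr


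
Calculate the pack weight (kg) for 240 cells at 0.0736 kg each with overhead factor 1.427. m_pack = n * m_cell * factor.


m_pack = n * m_cell * overhead = 240 * 0.0736 * 1.427 = 25.21 kg

25.21 kg


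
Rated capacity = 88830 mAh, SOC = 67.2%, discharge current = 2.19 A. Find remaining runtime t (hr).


Convert: C_total = 88830 mAh = 88.83 Ah
Step 1: remaining = SOC/100 * C_total = 67.2/100 * 88.83 = 59.694 Ah
Step 2: t = remaining / I = 59.694 / 2.19 = 27.26 hr

27.26 hr


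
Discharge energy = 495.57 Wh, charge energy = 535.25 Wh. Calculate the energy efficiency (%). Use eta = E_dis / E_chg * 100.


eta_e = E_dis / E_chg * 100 = 495.57 / 535.25 * 100 = 92.59%

92.59%


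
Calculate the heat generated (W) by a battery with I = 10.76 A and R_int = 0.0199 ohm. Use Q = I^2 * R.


Q = I^2 * R = 10.76^2 * 0.0199 = 2.304 W

2.304 W


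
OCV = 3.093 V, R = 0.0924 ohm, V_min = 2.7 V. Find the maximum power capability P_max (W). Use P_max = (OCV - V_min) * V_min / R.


dV = OCV - V_min = 0.393 V (so I_max = dV / R)
P_max = dV * V_min / R = 0.393 * 2.7 / 0.0924 = 11.48 W

11.48 W


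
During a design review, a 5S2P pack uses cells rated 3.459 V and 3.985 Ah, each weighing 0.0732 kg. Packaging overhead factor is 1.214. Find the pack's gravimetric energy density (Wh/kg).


Step 1: V_pack = 5 * 3.459 = 17.295 V
Step 2: C_pack = 2 * 3.985 = 7.97 Ah
Step 3: E_pack = V_pack * C_pack = 17.295 * 7.97 = 137.84 Wh
Step 4: m_pack = 5 * 2 * 0.0732 * 1.214 = 0.88865 kg
Step 5: ED = E_pack / m_pack = 137.84 / 0.88865 = 155.1 Wh/kg

155.1 Wh/kg


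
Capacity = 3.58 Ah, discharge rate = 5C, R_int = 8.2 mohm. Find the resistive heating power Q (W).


Convert: R = 8.2 mohm = 0.0082 ohm
Step 1: I = C_rate * capacity = 5 * 3.58 = 17.9 A
Step 2: Q = I^2 * R = 17.9^2 * 0.0082 = 320.41 * 0.0082 = 2.627 W

2.627 W


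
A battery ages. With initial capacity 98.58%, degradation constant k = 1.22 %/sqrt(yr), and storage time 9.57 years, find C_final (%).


sqrt(t) = sqrt(9.57) = 3.0935
C_final = 98.58 - 1.22 * 3.0935 = 94.81%

94.81%


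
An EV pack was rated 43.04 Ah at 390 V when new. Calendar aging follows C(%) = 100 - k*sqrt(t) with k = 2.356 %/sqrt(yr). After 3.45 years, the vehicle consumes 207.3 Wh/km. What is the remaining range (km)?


Step 1: capacity retention = 100 - 2.356 * sqrt(3.45) = 100 - 2.356 * 1.8574 = 95.624%
Step 2: C_now = 43.04 * 95.624/100 = 41.157 Ah
Step 3: E_pack = V * C_now = 390 * 41.157 = 16051 Wh
Step 4: range = E_pack / consumption = 16051 / 207.3 = 77.43 km

77.43 km


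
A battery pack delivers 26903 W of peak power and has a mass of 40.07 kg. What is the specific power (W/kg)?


Specific power = 26903 W / 40.07 kg = 671.4 W/kg

671.4 W/kg


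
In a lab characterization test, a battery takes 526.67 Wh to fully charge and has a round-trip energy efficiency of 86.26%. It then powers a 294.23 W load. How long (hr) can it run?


Step 1: E_discharge = eta/100 * E_charge = 86.26/100 * 526.67 = 454.31 Wh
Step 2: t = E_discharge / P = 454.31 / 294.23 = 1.544 hr

1.544 hr


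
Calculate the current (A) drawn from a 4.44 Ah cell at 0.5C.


I = C_rate * capacity = 0.5 * 4.44 = 2.22 A

2.22 A


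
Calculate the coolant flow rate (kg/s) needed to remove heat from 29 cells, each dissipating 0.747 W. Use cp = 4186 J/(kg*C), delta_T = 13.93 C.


Q_total = 29 * 0.747 = 21.663 W
m_dot = Q_total / (cp * dT) = 21.663 / (4186 * 13.93) = 3.715e-04 kg/s

3.715e-04 kg/s


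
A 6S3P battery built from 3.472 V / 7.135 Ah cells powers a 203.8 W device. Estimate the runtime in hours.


Step 1: E_pack = Ns * V_cell * Np * C_cell = 6 * 3.472 * 3 * 7.135 = 445.91 Wh
Step 2: t = E_pack / P = 445.91 / 203.8 = 2.188 hr

2.188 hr


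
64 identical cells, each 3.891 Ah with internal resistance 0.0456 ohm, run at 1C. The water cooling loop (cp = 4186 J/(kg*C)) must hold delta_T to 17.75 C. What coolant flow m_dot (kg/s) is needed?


Step 1: I = 1 * 3.891 = 3.891 A
Step 2: Q_cell = I^2 * R = 3.891^2 * 0.0456 = 0.69038 W
Step 3: Q_total = 64 * 0.69038 = 44.184 W
Step 4: m_dot = Q_total / (cp * dT) = 44.184 / (4186 * 17.75) = 5.947e-04 kg/s

5.947e-04 kg/s


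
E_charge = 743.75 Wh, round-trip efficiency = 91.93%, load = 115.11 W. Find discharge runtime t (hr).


Step 1: E_discharge = eta/100 * E_charge = 91.93/100 * 743.75 = 683.73 Wh
Step 2: t = E_discharge / P = 683.73 / 115.11 = 5.940 hr

5.940 hr


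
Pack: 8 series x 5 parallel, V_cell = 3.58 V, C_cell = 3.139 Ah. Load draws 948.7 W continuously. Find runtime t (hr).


Step 1: E_pack = Ns * V_cell * Np * C_cell = 8 * 3.58 * 5 * 3.139 = 449.5 Wh
Step 2: t = E_pack / P = 449.5 / 948.7 = 0.4738 hr

0.4738 hr


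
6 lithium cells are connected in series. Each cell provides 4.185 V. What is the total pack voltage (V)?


V_pack = n * V_cell = 6 * 4.185 = 25.11 V

25.11 V


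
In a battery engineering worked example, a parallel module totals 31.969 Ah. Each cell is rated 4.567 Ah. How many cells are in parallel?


n = C_total / C_cell = 31.969 / 4.567 = 7

7


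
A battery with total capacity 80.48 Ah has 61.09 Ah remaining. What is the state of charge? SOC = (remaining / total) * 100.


SOC = (remaining / total) * 100 = (61.09 / 80.48) * 100 = 75.91%

75.91%


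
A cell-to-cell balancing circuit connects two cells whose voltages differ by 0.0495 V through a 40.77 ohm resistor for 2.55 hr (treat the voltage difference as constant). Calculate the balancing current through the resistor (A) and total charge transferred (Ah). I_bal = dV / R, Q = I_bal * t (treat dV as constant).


First, Ohm's law: I_bal = 0.0495 V / 40.77 ohm = 0.0012141 A
Then Q = I * t = 0.0012141 A * 2.55 hr = 0.003096 Ah

I=0.0012141 A, Q=0.003096 Ah


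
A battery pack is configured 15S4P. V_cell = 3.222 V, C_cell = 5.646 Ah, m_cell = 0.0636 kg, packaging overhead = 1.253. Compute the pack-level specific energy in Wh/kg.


Step 1: V_pack = 15 * 3.222 = 48.33 V
Step 2: C_pack = 4 * 5.646 = 22.584 Ah
Step 3: E_pack = V_pack * C_pack = 48.33 * 22.584 = 1091.5 Wh
Step 4: m_pack = 15 * 4 * 0.0636 * 1.253 = 4.7814 kg
Step 5: ED = E_pack / m_pack = 1091.5 / 4.7814 = 228.3 Wh/kg

228.3 Wh/kg


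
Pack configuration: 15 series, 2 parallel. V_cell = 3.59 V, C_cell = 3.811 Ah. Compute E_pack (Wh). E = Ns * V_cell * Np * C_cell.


V_pack = 15 * 3.59 = 53.85 V
C_pack = 2 * 3.811 = 7.622 Ah
E = V_pack * C_pack = 53.85 * 7.622 = 410.4 Wh

410.4 Wh


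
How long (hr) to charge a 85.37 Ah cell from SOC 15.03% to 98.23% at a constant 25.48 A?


Step 1: dSOC = 98.23% - 15.03% = 83.2%
Step 2: delta_Ah = 85.37 * 83.2 / 100 = 71.028 Ah
Step 3: t = 71.028 / 25.48 = 2.788 hr

2.788 hr


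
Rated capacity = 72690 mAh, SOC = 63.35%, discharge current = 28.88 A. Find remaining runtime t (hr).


Convert: C_total = 72690 mAh = 72.69 Ah
Step 1: remaining = SOC/100 * C_total = 63.35/100 * 72.69 = 46.049 Ah
Step 2: t = remaining / I = 46.049 / 28.88 = 1.594 hr

1.594 hr


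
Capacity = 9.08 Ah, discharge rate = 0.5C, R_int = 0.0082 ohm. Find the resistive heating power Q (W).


Step 1: I = C_rate * capacity = 0.5 * 9.08 = 4.54 A
Step 2: Q = I^2 * R = 4.54^2 * 0.0082 = 20.612 * 0.0082 = 0.1690 W

0.1690 W


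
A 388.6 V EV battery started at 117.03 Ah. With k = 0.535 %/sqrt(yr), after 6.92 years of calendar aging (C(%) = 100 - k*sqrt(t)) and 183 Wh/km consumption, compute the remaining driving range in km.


Step 1: capacity retention = 100 - 0.535 * sqrt(6.92) = 100 - 0.535 * 2.6306 = 98.593%
Step 2: C_now = 117.03 * 98.593/100 = 115.38 Ah
Step 3: E_pack = V * C_now = 388.6 * 115.38 = 44837 Wh
Step 4: range = E_pack / consumption = 44837 / 183 = 245.0 km

245.0 km


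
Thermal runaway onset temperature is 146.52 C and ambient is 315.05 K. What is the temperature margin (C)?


Convert: T_ambient = 315.05 K = 41.9 C
margin = 146.52 - 41.9 = 104.62 C

104.62 C


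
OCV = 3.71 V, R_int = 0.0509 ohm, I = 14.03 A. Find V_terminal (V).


V = OCV - I*R = 3.71 - 14.03 * 0.0509 = 2.996 V

2.996 V


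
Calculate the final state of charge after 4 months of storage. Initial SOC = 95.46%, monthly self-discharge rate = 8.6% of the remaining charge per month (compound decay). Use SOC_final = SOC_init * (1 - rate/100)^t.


Monthly retention factor = 1 - 8.6/100 = 0.914
Over 4 months: factor^4 = 0.69789
SOC_final = 95.46 * 0.69789 = 66.62%

66.62%


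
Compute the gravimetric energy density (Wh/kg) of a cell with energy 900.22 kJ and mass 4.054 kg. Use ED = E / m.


Convert: E = 900.22 kJ = 250.06 Wh
ED = E / m = 250.06 / 4.054 = 61.68 Wh/kg

61.68 Wh/kg


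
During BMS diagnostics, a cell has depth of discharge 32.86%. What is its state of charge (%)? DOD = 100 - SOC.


SOC = 100 - DOD = 100 - 32.86 = 67.14%

67.14%


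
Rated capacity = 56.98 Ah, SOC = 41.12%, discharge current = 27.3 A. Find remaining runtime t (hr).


Step 1: remaining = SOC/100 * C_total = 41.12/100 * 56.98 = 23.43 Ah
Step 2: t = remaining / I = 23.43 / 27.3 = 0.8582 hr

0.8582 hr


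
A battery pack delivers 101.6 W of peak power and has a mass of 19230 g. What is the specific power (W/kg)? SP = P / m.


Convert: m = 19230 g = 19.23 kg
SP = P / m = 101.6 / 19.23 = 5.283 W/kg

5.283 W/kg


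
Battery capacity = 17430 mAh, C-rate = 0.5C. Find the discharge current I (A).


Convert: capacity = 17430 mAh = 17.43 Ah
At 0.5C: I = 0.5 * 17.43 Ah = 8.715 A

8.715 A


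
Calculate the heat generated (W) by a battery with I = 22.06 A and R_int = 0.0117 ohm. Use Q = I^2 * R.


I^2 = 486.64
Q = 486.64 * 0.0117 = 5.694 W

5.694 W


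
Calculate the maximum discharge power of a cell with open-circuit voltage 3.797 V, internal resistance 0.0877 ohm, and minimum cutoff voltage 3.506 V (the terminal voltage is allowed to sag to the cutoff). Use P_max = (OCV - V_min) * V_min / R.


dV = OCV - V_min = 0.291 V (so I_max = dV / R)
P_max = dV * V_min / R = 0.291 * 3.506 / 0.0877 = 11.63 W

11.63 W


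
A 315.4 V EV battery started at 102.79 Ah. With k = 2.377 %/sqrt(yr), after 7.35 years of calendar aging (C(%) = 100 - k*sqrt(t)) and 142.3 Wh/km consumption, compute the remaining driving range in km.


Step 1: capacity retention = 100 - 2.377 * sqrt(7.35) = 100 - 2.377 * 2.7111 = 93.556%
Step 2: C_now = 102.79 * 93.556/100 = 96.166 Ah
Step 3: E_pack = V * C_now = 315.4 * 96.166 = 30331 Wh
Step 4: range = E_pack / consumption = 30331 / 142.3 = 213.1 km

213.1 km


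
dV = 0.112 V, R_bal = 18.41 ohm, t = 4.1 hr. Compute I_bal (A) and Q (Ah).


First, Ohm's law: I_bal = 0.112 V / 18.41 ohm = 0.0060837 A
Then Q = I * t = 0.0060837 A * 4.1 hr = 0.02494 Ah

I=0.0060837 A, Q=0.02494 Ah


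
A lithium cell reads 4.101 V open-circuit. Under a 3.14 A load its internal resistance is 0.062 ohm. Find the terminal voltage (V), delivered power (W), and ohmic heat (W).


Step 1: V_terminal = OCV - I*R = 4.101 - 3.14 * 0.062 = 3.9063 V
Step 2: P_out = V_terminal * I = 3.9063 * 3.14 = 12.27 W
Step 3: Q = I^2 * R = 3.14^2 * 0.062 = 0.6113 W

V=3.9063 V, P=12.27 W, Q=0.6113 W


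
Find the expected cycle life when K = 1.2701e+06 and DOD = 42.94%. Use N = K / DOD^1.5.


DOD^1.5 = 281.38
N = K / DOD^1.5 = 1.2701e+06 / 281.38 = 4514

4514 cycles


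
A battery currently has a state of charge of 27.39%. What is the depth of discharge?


DOD = 100 - SOC = 100 - 27.39 = 72.61%

72.61%


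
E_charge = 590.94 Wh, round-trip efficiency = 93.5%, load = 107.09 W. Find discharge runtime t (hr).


Step 1: E_discharge = eta/100 * E_charge = 93.5/100 * 590.94 = 552.53 Wh
Step 2: t = E_discharge / P = 552.53 / 107.09 = 5.159 hr

5.159 hr


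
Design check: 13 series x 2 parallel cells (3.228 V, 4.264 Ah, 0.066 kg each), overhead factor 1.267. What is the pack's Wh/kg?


Step 1: V_pack = 13 * 3.228 = 41.964 V
Step 2: C_pack = 2 * 4.264 = 8.528 Ah
Step 3: E_pack = V_pack * C_pack = 41.964 * 8.528 = 357.87 Wh
Step 4: m_pack = 13 * 2 * 0.066 * 1.267 = 2.1742 kg
Step 5: ED = E_pack / m_pack = 357.87 / 2.1742 = 164.6 Wh/kg

164.6 Wh/kg


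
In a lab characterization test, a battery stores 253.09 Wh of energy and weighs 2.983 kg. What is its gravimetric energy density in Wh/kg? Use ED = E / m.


ED = E / m = 253.09 / 2.983 = 84.84 Wh/kg

84.84 Wh/kg


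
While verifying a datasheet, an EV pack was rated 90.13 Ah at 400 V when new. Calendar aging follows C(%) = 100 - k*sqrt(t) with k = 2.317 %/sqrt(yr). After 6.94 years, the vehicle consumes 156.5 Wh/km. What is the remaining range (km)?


Step 1: capacity retention = 100 - 2.317 * sqrt(6.94) = 100 - 2.317 * 2.6344 = 93.896%
Step 2: C_now = 90.13 * 93.896/100 = 84.628 Ah
Step 3: E_pack = V * C_now = 400 * 84.628 = 33851 Wh
Step 4: range = E_pack / consumption = 33851 / 156.5 = 216.3 km

216.3 km


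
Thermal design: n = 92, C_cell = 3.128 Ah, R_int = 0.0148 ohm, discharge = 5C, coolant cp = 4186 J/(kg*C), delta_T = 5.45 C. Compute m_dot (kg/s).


Step 1: I = 5 * 3.128 = 15.64 A
Step 2: Q_cell = I^2 * R = 15.64^2 * 0.0148 = 3.6202 W
Step 3: Q_total = 92 * 3.6202 = 333.06 W
Step 4: m_dot = Q_total / (cp * dT) = 333.06 / (4186 * 5.45) = 0.01460 kg/s

0.01460 kg/s


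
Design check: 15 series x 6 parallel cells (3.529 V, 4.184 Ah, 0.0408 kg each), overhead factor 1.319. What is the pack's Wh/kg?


Step 1: V_pack = 15 * 3.529 = 52.935 V
Step 2: C_pack = 6 * 4.184 = 25.104 Ah
Step 3: E_pack = V_pack * C_pack = 52.935 * 25.104 = 1328.9 Wh
Step 4: m_pack = 15 * 6 * 0.0408 * 1.319 = 4.8434 kg
Step 5: ED = E_pack / m_pack = 1328.9 / 4.8434 = 274.4 Wh/kg

274.4 Wh/kg


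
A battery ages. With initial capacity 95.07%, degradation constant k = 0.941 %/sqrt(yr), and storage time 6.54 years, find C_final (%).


Step 1: sqrt(6.54 yr) = 2.5573
Step 2: drop = 0.941 * 2.5573 = 2.4064
Step 3: C_final = 95.07 - 2.4064 = 92.66%

92.66%


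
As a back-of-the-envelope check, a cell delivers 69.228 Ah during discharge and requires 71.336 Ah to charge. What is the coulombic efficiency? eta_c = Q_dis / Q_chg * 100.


Coulombic efficiency = 69.228/71.336 * 100% = 97.04%

97.04%


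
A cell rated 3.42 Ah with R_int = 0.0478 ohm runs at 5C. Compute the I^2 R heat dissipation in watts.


Step 1: I = C_rate * capacity = 5 * 3.42 = 17.1 A
Step 2: Q = I^2 * R = 17.1^2 * 0.0478 = 292.41 * 0.0478 = 13.98 W

13.98 W


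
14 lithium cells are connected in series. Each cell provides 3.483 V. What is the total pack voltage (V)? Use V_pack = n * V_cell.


With 14 cells in series at 3.483 V each, V_pack = 48.762 V

48.762 V


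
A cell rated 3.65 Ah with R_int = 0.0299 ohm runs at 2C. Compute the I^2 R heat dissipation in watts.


Step 1: I = C_rate * capacity = 2 * 3.65 = 7.3 A
Step 2: Q = I^2 * R = 7.3^2 * 0.0299 = 53.29 * 0.0299 = 1.593 W

1.593 W


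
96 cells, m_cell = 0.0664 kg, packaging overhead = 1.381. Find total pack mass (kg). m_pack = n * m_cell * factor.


m_pack = n * m_cell * overhead = 96 * 0.0664 * 1.381 = 8.803 kg

8.803 kg


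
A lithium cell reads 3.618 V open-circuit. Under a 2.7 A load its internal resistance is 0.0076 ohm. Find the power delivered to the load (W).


Step 1: V_terminal = OCV - I*R = 3.618 - 2.7 * 0.0076 = 3.5975 V
Step 2: P_out = V_terminal * I = 3.5975 * 2.7 = 9.713 W

9.713 W


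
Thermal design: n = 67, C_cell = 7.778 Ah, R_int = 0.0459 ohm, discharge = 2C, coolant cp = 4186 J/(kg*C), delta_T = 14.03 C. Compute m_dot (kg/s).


Step 1: I = 2 * 7.778 = 15.556 A
Step 2: Q_cell = I^2 * R = 15.556^2 * 0.0459 = 11.107 W
Step 3: Q_total = 67 * 11.107 = 744.17 W
Step 4: m_dot = Q_total / (cp * dT) = 744.17 / (4186 * 14.03) = 0.01267 kg/s

0.01267 kg/s


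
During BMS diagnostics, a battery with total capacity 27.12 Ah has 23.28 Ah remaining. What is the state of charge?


SOC% = 23.28 / 27.12 * 100 = 85.84%

85.84%


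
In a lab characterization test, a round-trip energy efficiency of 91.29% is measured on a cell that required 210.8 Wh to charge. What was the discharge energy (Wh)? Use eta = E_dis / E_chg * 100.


E_dis = eta/100 * E_chg = 91.29/100 * 210.8 = 192.4 Wh

192.4 Wh


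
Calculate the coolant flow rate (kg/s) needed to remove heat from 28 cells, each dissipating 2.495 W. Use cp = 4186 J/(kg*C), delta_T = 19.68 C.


Step 1: Total heat Q = 28 * 2.495 W = 69.86 W
Step 2: denom = cp * dT = 4186 * 19.68 = 82380
Step 3: m_dot = 69.86 / 82380 = 8.480e-04 kg/s

8.480e-04 kg/s


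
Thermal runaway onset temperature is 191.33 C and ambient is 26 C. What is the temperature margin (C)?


Safety margin = 191.33 C - 26 C = 165.33 C

165.33 C


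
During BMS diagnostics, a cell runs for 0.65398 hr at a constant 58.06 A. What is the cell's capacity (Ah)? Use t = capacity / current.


C = I * t = 58.06 * 0.65398 = 37.97 Ah

37.97 Ah


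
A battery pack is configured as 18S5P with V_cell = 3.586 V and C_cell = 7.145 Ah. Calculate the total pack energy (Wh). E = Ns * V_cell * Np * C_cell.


V_pack = 18 * 3.586 = 64.548 V
C_pack = 5 * 7.145 = 35.725 Ah
E = V_pack * C_pack = 64.548 * 35.725 = 2306 Wh

2306 Wh


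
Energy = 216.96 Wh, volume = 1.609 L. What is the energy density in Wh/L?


ED = E / V = 216.96 / 1.609 = 134.8 Wh/L

134.8 Wh/L


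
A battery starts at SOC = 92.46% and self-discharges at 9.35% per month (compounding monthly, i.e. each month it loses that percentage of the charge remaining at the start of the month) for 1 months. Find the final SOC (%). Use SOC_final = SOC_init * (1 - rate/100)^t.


Monthly retention factor = 1 - 9.35/100 = 0.9065
Over 1 months: factor^1 = 0.9065
SOC_final = 92.46 * 0.9065 = 83.81%

83.81%


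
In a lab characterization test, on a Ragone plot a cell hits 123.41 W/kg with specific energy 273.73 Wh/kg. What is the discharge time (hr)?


t = E / P = 273.73 / 123.41 = 2.218 hr

2.218 hr


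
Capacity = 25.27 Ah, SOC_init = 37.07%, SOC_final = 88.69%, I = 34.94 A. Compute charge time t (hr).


Step 1: dSOC = 88.69% - 37.07% = 51.62%
Step 2: delta_Ah = 25.27 * 51.62 / 100 = 13.044 Ah
Step 3: t = 13.044 / 34.94 = 0.3733 hr

0.3733 hr


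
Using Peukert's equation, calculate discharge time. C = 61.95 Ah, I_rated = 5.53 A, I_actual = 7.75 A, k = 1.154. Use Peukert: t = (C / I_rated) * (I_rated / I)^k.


t_rated = C / I_rated = 61.95 / 5.53 = 11.203 hr
(I_rated/I)^k = (0.71355)^1.154 = 0.67741
t = t_rated * (I_rated/I)^k = 11.203 * 0.67741 = 7.589 hr

7.589 hr


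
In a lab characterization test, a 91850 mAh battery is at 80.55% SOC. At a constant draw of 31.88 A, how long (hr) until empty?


Convert: C_total = 91850 mAh = 91.85 Ah
Step 1: remaining = SOC/100 * C_total = 80.55/100 * 91.85 = 73.985 Ah
Step 2: t = remaining / I = 73.985 / 31.88 = 2.321 hr

2.321 hr


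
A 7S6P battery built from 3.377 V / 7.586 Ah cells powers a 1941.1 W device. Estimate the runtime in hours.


Step 1: E_pack = Ns * V_cell * Np * C_cell = 7 * 3.377 * 6 * 7.586 = 1076 Wh
Step 2: t = E_pack / P = 1076 / 1941.1 = 0.5543 hr

0.5543 hr


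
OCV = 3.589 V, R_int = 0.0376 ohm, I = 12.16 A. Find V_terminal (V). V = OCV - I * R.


IR drop = 12.16 * 0.0376 = 0.45722 V
V = 3.589 - 0.45722 = 3.132 V

3.132 V


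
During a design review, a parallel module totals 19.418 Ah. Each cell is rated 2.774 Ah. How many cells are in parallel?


n = C_total / C_cell = 19.418 / 2.774 = 7

7


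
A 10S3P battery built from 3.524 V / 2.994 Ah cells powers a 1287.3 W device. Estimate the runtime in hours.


Step 1: E_pack = Ns * V_cell * Np * C_cell = 10 * 3.524 * 3 * 2.994 = 316.53 Wh
Step 2: t = E_pack / P = 316.53 / 1287.3 = 0.2459 hr

0.2459 hr


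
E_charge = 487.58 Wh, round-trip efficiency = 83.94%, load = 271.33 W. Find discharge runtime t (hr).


Step 1: E_discharge = eta/100 * E_charge = 83.94/100 * 487.58 = 409.27 Wh
Step 2: t = E_discharge / P = 409.27 / 271.33 = 1.508 hr

1.508 hr


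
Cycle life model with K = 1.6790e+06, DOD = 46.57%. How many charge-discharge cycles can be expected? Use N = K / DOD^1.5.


DOD^1.5 = 317.8
N = K / DOD^1.5 = 1.6790e+06 / 317.8 = 5283

5283 cycles


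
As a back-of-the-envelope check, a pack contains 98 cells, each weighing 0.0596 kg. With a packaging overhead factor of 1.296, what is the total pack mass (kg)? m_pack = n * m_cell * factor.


Cell mass sum = 98 * 0.0596 = 5.8408 kg
With overhead 1.296: m_pack = 5.8408 * 1.296 = 7.570 kg

7.570 kg


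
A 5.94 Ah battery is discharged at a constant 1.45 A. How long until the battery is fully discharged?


Runtime = 5.94 Ah / 1.45 A = 4.097 hr

4.097 hr


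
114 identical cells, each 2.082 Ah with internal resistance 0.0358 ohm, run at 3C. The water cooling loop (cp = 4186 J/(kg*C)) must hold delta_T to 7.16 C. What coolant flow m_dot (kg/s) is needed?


Step 1: I = 3 * 2.082 = 6.246 A
Step 2: Q_cell = I^2 * R = 6.246^2 * 0.0358 = 1.3966 W
Step 3: Q_total = 114 * 1.3966 = 159.21 W
Step 4: m_dot = Q_total / (cp * dT) = 159.21 / (4186 * 7.16) = 0.005312 kg/s

0.005312 kg/s


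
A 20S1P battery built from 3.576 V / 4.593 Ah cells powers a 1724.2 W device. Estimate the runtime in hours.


Step 1: E_pack = Ns * V_cell * Np * C_cell = 20 * 3.576 * 1 * 4.593 = 328.49 Wh
Step 2: t = E_pack / P = 328.49 / 1724.2 = 0.1905 hr

0.1905 hr


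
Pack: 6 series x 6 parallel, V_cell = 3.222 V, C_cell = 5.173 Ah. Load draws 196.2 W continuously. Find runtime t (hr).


Step 1: E_pack = Ns * V_cell * Np * C_cell = 6 * 3.222 * 6 * 5.173 = 600.03 Wh
Step 2: t = E_pack / P = 600.03 / 196.2 = 3.058 hr

3.058 hr


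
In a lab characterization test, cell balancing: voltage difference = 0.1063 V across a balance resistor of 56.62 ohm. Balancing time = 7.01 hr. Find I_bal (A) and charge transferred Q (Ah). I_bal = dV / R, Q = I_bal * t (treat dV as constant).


First, Ohm's law: I_bal = 0.1063 V / 56.62 ohm = 0.0018774 A
Then Q = I * t = 0.0018774 A * 7.01 hr = 0.01316 Ah

I=0.0018774 A, Q=0.01316 Ah


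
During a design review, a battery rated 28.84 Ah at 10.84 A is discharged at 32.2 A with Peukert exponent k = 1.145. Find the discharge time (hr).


t_rated = C / I_rated = 28.84 / 10.84 = 2.6605 hr
(I_rated/I)^k = (0.33665)^1.145 = 0.28749
t = t_rated * (I_rated/I)^k = 2.6605 * 0.28749 = 0.7649 hr

0.7649 hr


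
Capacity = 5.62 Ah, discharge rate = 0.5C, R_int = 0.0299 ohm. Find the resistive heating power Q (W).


Step 1: I = C_rate * capacity = 0.5 * 5.62 = 2.81 A
Step 2: Q = I^2 * R = 2.81^2 * 0.0299 = 7.8961 * 0.0299 = 0.2361 W

0.2361 W


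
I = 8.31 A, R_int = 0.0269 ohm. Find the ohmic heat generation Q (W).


I^2 = 69.056
Q = 69.056 * 0.0269 = 1.858 W

1.858 W


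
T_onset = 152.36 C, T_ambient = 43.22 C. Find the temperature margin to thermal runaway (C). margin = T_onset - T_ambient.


Safety margin = 152.36 C - 43.22 C = 109.14 C

109.14 C


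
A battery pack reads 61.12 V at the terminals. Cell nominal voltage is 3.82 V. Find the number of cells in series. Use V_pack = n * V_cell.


n = V_pack / V_cell = 61.12 / 3.82 = 16

16


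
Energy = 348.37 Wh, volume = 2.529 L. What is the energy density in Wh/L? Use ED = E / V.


ED = E / V = 348.37 / 2.529 = 137.8 Wh/L

137.8 Wh/L


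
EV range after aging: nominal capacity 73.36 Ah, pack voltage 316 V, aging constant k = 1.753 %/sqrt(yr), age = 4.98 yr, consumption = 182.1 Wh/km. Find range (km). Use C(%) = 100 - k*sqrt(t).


Step 1: capacity retention = 100 - 1.753 * sqrt(4.98) = 100 - 1.753 * 2.2316 = 96.088%
Step 2: C_now = 73.36 * 96.088/100 = 70.49 Ah
Step 3: E_pack = V * C_now = 316 * 70.49 = 22275 Wh
Step 4: range = E_pack / consumption = 22275 / 182.1 = 122.3 km

122.3 km


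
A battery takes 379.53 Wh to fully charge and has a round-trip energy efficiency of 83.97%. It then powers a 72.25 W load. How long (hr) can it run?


Step 1: E_discharge = eta/100 * E_charge = 83.97/100 * 379.53 = 318.69 Wh
Step 2: t = E_discharge / P = 318.69 / 72.25 = 4.411 hr

4.411 hr


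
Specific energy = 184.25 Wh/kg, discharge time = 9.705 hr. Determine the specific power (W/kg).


P_specific = E / t = 184.25 / 9.705 = 18.99 W/kg

18.99 W/kg


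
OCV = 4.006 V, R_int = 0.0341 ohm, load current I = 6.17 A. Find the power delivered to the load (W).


Step 1: V_terminal = OCV - I*R = 4.006 - 6.17 * 0.0341 = 3.7956 V
Step 2: P_out = V_terminal * I = 3.7956 * 6.17 = 23.42 W

23.42 W


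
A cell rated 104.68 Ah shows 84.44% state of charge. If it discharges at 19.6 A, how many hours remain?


Step 1: remaining = SOC/100 * C_total = 84.44/100 * 104.68 = 88.392 Ah
Step 2: t = remaining / I = 88.392 / 19.6 = 4.510 hr

4.510 hr


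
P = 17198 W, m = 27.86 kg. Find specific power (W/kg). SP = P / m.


Specific power = 17198 W / 27.86 kg = 617.3 W/kg

617.3 W/kg


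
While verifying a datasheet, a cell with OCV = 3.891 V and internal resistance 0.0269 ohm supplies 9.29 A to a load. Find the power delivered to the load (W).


Step 1: V_terminal = OCV - I*R = 3.891 - 9.29 * 0.0269 = 3.6411 V
Step 2: P_out = V_terminal * I = 3.6411 * 9.29 = 33.83 W

33.83 W


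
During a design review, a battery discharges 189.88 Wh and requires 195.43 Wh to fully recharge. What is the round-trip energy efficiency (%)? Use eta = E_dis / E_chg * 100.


eta_e = E_dis / E_chg * 100 = 189.88 / 195.43 * 100 = 97.16%

97.16%


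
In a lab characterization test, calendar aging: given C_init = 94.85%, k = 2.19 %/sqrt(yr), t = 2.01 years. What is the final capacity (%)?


sqrt(t) = sqrt(2.01) = 1.4177
C_final = 94.85 - 2.19 * 1.4177 = 91.75%

91.75%


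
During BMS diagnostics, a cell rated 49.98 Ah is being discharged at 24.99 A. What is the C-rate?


C_rate = I / capacity = 24.99 / 49.98 = 0.5C

0.5C


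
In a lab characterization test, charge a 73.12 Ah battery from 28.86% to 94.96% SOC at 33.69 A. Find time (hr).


Step 1: dSOC = 94.96% - 28.86% = 66.1%
Step 2: delta_Ah = 73.12 * 66.1 / 100 = 48.332 Ah
Step 3: t = 48.332 / 33.69 = 1.435 hr

1.435 hr


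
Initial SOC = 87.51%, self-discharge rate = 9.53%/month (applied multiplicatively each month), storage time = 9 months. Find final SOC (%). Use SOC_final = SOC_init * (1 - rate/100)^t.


decay = (1 - 9.53/100)^9 = 0.40601
SOC_final = 87.51 * 0.40601 = 35.53%

35.53%


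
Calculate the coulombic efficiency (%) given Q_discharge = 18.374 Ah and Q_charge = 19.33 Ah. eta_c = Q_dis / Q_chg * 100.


Coulombic efficiency = 18.374/19.33 * 100% = 95.05%

95.05%


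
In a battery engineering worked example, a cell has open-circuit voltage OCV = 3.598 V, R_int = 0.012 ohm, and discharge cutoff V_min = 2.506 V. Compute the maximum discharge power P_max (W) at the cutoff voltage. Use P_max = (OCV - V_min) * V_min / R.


P_max = (OCV - V_min) * V_min / R = (3.598 - 2.506) * 2.506 / 0.012 = 1.092 * 2.506 / 0.012 = 228.0 W

228.0 W


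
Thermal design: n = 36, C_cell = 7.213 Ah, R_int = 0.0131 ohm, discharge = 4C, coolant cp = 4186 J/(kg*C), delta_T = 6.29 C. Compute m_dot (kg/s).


Step 1: I = 4 * 7.213 = 28.852 A
Step 2: Q_cell = I^2 * R = 28.852^2 * 0.0131 = 10.905 W
Step 3: Q_total = 36 * 10.905 = 392.58 W
Step 4: m_dot = Q_total / (cp * dT) = 392.58 / (4186 * 6.29) = 0.01491 kg/s

0.01491 kg/s


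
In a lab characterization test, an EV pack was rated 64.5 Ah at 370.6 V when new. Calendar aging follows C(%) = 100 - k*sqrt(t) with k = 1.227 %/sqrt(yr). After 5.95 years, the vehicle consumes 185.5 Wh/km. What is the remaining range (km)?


Step 1: capacity retention = 100 - 1.227 * sqrt(5.95) = 100 - 1.227 * 2.4393 = 97.007%
Step 2: C_now = 64.5 * 97.007/100 = 62.57 Ah
Step 3: E_pack = V * C_now = 370.6 * 62.57 = 23188 Wh
Step 4: range = E_pack / consumption = 23188 / 185.5 = 125.0 km

125.0 km


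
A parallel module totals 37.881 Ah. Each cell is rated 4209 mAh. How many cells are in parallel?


Convert: C_cell = 4209 mAh = 4.209 Ah
n = C_total / C_cell = 37.881 / 4.209 = 9

9


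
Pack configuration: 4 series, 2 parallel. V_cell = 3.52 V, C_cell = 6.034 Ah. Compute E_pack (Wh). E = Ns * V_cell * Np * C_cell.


E = Ns * Vcell * Np * Ccell = 4 * 3.52 * 2 * 6.034 = 169.9 Wh

169.9 Wh


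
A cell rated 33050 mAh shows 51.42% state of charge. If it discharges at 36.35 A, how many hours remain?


Convert: C_total = 33050 mAh = 33.05 Ah
Step 1: remaining = SOC/100 * C_total = 51.42/100 * 33.05 = 16.994 Ah
Step 2: t = remaining / I = 16.994 / 36.35 = 0.4675 hr

0.4675 hr


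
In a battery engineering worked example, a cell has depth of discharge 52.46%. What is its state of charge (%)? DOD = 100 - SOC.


SOC = 100 - DOD = 100 - 52.46 = 47.54%

47.54%


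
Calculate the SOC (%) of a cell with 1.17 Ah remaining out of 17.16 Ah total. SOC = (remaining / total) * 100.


SOC = (remaining / total) * 100 = (1.17 / 17.16) * 100 = 6.818%

6.818%


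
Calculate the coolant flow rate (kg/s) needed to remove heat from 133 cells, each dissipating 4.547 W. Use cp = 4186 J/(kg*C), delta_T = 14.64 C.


Q_total = 133 * 4.547 = 604.75 W
m_dot = Q_total / (cp * dT) = 604.75 / (4186 * 14.64) = 0.009868 kg/s

0.009868 kg/s


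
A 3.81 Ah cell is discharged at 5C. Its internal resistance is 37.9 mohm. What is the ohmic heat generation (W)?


Convert: R = 37.9 mohm = 0.0379 ohm
Step 1: I = C_rate * capacity = 5 * 3.81 = 19.05 A
Step 2: Q = I^2 * R = 19.05^2 * 0.0379 = 362.9 * 0.0379 = 13.75 W

13.75 W


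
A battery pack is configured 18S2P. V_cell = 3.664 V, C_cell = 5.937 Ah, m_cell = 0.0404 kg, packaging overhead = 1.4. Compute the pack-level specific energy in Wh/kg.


Step 1: V_pack = 18 * 3.664 = 65.952 V
Step 2: C_pack = 2 * 5.937 = 11.874 Ah
Step 3: E_pack = V_pack * C_pack = 65.952 * 11.874 = 783.11 Wh
Step 4: m_pack = 18 * 2 * 0.0404 * 1.4 = 2.0362 kg
Step 5: ED = E_pack / m_pack = 783.11 / 2.0362 = 384.6 Wh/kg

384.6 Wh/kg


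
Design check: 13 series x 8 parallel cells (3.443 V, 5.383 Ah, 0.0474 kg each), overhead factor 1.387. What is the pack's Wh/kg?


Step 1: V_pack = 13 * 3.443 = 44.759 V
Step 2: C_pack = 8 * 5.383 = 43.064 Ah
Step 3: E_pack = V_pack * C_pack = 44.759 * 43.064 = 1927.5 Wh
Step 4: m_pack = 13 * 8 * 0.0474 * 1.387 = 6.8374 kg
Step 5: ED = E_pack / m_pack = 1927.5 / 6.8374 = 281.9 Wh/kg

281.9 Wh/kg


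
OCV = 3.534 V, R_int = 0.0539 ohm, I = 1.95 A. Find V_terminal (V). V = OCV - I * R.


V = OCV - I*R = 3.534 - 1.95 * 0.0539 = 3.429 V

3.429 V


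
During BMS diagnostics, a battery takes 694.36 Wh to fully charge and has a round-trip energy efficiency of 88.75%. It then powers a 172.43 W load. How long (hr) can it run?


Step 1: E_discharge = eta/100 * E_charge = 88.75/100 * 694.36 = 616.24 Wh
Step 2: t = E_discharge / P = 616.24 / 172.43 = 3.574 hr

3.574 hr


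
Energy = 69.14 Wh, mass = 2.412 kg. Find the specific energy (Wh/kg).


ED = E / m = 69.14 / 2.412 = 28.67 Wh/kg

28.67 Wh/kg


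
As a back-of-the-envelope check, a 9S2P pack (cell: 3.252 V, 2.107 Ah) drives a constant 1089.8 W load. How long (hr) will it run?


Step 1: E_pack = Ns * V_cell * Np * C_cell = 9 * 3.252 * 2 * 2.107 = 123.34 Wh
Step 2: t = E_pack / P = 123.34 / 1089.8 = 0.1132 hr

0.1132 hr


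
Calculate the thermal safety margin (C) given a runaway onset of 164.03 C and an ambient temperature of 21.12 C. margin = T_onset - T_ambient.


Safety margin = 164.03 C - 21.12 C = 142.91 C

142.91 C


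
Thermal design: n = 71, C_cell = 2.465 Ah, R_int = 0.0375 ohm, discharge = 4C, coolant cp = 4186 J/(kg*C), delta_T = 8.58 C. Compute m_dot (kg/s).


Step 1: I = 4 * 2.465 = 9.86 A
Step 2: Q_cell = I^2 * R = 9.86^2 * 0.0375 = 3.6457 W
Step 3: Q_total = 71 * 3.6457 = 258.84 W
Step 4: m_dot = Q_total / (cp * dT) = 258.84 / (4186 * 8.58) = 0.007207 kg/s

0.007207 kg/s


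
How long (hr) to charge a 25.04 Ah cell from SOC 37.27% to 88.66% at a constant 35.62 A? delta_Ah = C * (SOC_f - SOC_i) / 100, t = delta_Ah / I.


Step 1: dSOC = 88.66% - 37.27% = 51.39%
Step 2: delta_Ah = 25.04 * 51.39 / 100 = 12.868 Ah
Step 3: t = 12.868 / 35.62 = 0.3613 hr

0.3613 hr


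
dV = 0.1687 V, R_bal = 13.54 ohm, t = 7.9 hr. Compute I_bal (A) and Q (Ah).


I_bal = dV / R = 0.1687 / 13.54 = 0.012459 A
Q = I_bal * t = 0.012459 * 7.9 = 0.09843 Ah

I=0.012459 A, Q=0.09843 Ah


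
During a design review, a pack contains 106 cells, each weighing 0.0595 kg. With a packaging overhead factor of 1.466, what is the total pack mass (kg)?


Cell mass sum = 106 * 0.0595 = 6.307 kg
With overhead 1.466: m_pack = 6.307 * 1.466 = 9.246 kg

9.246 kg


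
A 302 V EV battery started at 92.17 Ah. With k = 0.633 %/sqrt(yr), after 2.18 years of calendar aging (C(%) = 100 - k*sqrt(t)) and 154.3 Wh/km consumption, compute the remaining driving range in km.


Step 1: capacity retention = 100 - 0.633 * sqrt(2.18) = 100 - 0.633 * 1.4765 = 99.065%
Step 2: C_now = 92.17 * 99.065/100 = 91.308 Ah
Step 3: E_pack = V * C_now = 302 * 91.308 = 27575 Wh
Step 4: range = E_pack / consumption = 27575 / 154.3 = 178.7 km

178.7 km


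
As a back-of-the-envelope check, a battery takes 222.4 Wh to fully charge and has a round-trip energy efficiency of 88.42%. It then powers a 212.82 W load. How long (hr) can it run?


Step 1: E_discharge = eta/100 * E_charge = 88.42/100 * 222.4 = 196.65 Wh
Step 2: t = E_discharge / P = 196.65 / 212.82 = 0.9240 hr

0.9240 hr


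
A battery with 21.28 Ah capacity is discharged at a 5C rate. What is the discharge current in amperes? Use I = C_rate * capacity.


I = C_rate * capacity = 5 * 21.28 = 106.4 A

106.4 A


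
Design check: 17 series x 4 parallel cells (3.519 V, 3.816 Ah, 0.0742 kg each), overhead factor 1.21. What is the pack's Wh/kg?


Step 1: V_pack = 17 * 3.519 = 59.823 V
Step 2: C_pack = 4 * 3.816 = 15.264 Ah
Step 3: E_pack = V_pack * C_pack = 59.823 * 15.264 = 913.14 Wh
Step 4: m_pack = 17 * 4 * 0.0742 * 1.21 = 6.1052 kg
Step 5: ED = E_pack / m_pack = 913.14 / 6.1052 = 149.6 Wh/kg

149.6 Wh/kg


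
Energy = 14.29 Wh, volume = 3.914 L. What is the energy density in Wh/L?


ED = E / V = 14.29 / 3.914 = 3.651 Wh/L

3.651 Wh/L


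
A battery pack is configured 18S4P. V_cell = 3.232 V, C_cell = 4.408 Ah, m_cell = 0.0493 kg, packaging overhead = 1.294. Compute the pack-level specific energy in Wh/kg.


Step 1: V_pack = 18 * 3.232 = 58.176 V
Step 2: C_pack = 4 * 4.408 = 17.632 Ah
Step 3: E_pack = V_pack * C_pack = 58.176 * 17.632 = 1025.8 Wh
Step 4: m_pack = 18 * 4 * 0.0493 * 1.294 = 4.5932 kg
Step 5: ED = E_pack / m_pack = 1025.8 / 4.5932 = 223.3 Wh/kg

223.3 Wh/kg


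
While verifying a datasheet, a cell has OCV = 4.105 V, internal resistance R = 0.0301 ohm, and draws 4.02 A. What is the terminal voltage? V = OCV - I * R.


IR drop = 4.02 * 0.0301 = 0.121 V
V = 4.105 - 0.121 = 3.984 V

3.984 V


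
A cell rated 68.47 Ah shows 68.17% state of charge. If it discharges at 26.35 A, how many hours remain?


Step 1: remaining = SOC/100 * C_total = 68.17/100 * 68.47 = 46.676 Ah
Step 2: t = remaining / I = 46.676 / 26.35 = 1.771 hr

1.771 hr


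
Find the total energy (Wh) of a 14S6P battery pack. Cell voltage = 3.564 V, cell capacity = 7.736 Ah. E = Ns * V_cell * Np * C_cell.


E = Ns * Vcell * Np * Ccell = 14 * 3.564 * 6 * 7.736 = 2316 Wh

2316 Wh


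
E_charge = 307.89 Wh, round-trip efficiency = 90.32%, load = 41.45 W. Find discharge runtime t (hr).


Step 1: E_discharge = eta/100 * E_charge = 90.32/100 * 307.89 = 278.09 Wh
Step 2: t = E_discharge / P = 278.09 / 41.45 = 6.709 hr

6.709 hr


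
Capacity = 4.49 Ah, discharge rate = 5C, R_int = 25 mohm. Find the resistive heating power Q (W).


Convert: R = 25 mohm = 0.025 ohm
Step 1: I = C_rate * capacity = 5 * 4.49 = 22.45 A
Step 2: Q = I^2 * R = 22.45^2 * 0.025 = 504 * 0.025 = 12.60 W

12.60 W


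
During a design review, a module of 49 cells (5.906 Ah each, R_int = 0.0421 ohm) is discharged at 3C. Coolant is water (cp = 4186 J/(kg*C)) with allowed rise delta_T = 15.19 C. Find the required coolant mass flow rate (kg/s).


Step 1: I = 3 * 5.906 = 17.718 A
Step 2: Q_cell = I^2 * R = 17.718^2 * 0.0421 = 13.216 W
Step 3: Q_total = 49 * 13.216 = 647.58 W
Step 4: m_dot = Q_total / (cp * dT) = 647.58 / (4186 * 15.19) = 0.01018 kg/s

0.01018 kg/s
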